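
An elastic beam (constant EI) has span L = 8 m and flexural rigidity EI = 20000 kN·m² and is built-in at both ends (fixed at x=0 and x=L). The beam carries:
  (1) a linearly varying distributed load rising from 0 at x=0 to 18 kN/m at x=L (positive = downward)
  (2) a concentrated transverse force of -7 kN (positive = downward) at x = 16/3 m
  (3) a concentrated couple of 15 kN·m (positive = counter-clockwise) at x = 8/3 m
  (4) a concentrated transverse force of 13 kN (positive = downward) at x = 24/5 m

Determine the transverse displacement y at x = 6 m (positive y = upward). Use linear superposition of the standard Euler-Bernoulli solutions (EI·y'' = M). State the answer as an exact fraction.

y(6) = -125093/40500000 m

Load 1 — triangular load w₀=18 kN/m (0→w₀ over full span):
  y_1 = -w₀x²(L-x)²(x+2L)/(120LEI) = -18·6²·(8-6)²·(6+2·8)/(120·8·20000) = -297/100000 m
Load 2 — point force P=-7 kN at a=16/3 m (b=L-a=8/3):
  y_2 = -Pa²(L-x)²(3bL-(3b+a)(L-x))/(6L³EI)  [x>a] = -(-7)·(16/3)²·(8-6)²·(3·(8/3)·8-(3·(8/3)+(16/3))·(8-6))/(6·8³·20000) = 49/101250 m
Load 3 — applied couple M₀=15 kN·m at a=8/3 m (b=L-a=16/3):
  y_3 = (R_Ax³/6 - M_Ax²/2 - M₀(x-a)²/2)/EI  [x>a] with R_A=5/2, M_A=0 = ((5/2)·6³/6 - 0·6²/2 - 15·(6-(8/3))²/2)/20000 = 1/3000 m
Load 4 — point force P=13 kN at a=24/5 m (b=L-a=16/5):
  y_4 = -Pa²(L-x)²(3bL-(3b+a)(L-x))/(6L³EI)  [x>a] = -13·(24/5)²·(8-6)²·(3·(16/5)·8-(3·(16/5)+(24/5))·(8-6))/(6·8³·20000) = -117/125000 m
Superposition: y = Σ y_i = -125093/40500000 m ≈ -0.003089 m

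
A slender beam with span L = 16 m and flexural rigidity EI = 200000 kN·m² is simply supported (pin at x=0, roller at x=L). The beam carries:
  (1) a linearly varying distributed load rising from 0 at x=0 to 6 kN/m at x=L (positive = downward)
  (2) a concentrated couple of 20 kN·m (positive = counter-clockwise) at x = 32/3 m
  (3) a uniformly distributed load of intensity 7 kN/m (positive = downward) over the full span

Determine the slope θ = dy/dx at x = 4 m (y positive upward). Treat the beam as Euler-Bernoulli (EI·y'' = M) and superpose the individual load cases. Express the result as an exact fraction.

Load 1 — triangular load w₀=6 kN/m (0→w₀ over full span):
  θ_1 = -w₀(7L⁴-30L²x²+15x⁴)/(360LEI) = -6·(7·16⁴-30·16²·4²+15·4⁴)/(360·16·200000) = -1327/750000 rad
Load 2 — applied couple M₀=20 kN·m at a=32/3 m (b=L-a=16/3):
  θ_2 = (M₀x²/(2L)+C₁)/EI  [x≤a] with C₁=M₀(3b²-L²)/(6L)=-320/9 = (20·4²/(2·16)+(-320/9))/200000 = -23/180000 rad
Load 3 — uniform load w=7 kN/m over full span:
  θ_3 = -w(L³-6Lx²+4x³)/(24EI) = -7·(16³-6·16·4²+4·4³)/(24·200000) = -77/18750 rad
Superposition: θ = Σ θ_i = -27017/4500000 rad ≈ -0.006004 rad

θ(4) = -27017/4500000 rad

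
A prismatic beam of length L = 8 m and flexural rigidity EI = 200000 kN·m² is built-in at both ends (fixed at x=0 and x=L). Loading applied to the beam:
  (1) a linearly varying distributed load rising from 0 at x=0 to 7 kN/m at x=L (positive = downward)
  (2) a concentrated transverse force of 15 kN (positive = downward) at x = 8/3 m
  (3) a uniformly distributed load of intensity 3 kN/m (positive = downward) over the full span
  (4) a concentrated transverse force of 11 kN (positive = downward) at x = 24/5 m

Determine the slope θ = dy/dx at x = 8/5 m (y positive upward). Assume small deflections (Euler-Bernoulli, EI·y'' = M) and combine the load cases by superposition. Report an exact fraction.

Load 1 — triangular load w₀=7 kN/m (0→w₀ over full span):
  θ_1 = -w₀(2x(L-x)(L-2x)(x+2L)+x²(L-x)²)/(120LEI) = -7·(2·(8/5)·(8-(8/5))·(8-2·(8/5))·((8/5)+2·8)+(8/5)²·(8-(8/5))²)/(120·8·200000) = -392/5859375 rad
Load 2 — point force P=15 kN at a=8/3 m (b=L-a=16/3):
  θ_2 = -Pb²x(2aL-(3a+b)x)/(2L³EI)  [x≤a] = -15·(16/3)²·(8/5)·(2·(8/3)·8-(3·(8/3)+(16/3))·(8/5))/(2·8³·200000) = -2/28125 rad
Load 3 — uniform load w=3 kN/m over full span:
  θ_3 = -wx(L-x)(L-2x)/(12EI) = -3·(8/5)·(8-(8/5))·(8-2·(8/5))/(12·200000) = -24/390625 rad
Load 4 — point force P=11 kN at a=24/5 m (b=L-a=16/5):
  θ_4 = -Pb²x(2aL-(3a+b)x)/(2L³EI)  [x≤a] = -11·(16/5)²·(8/5)·(2·(24/5)·8-(3·(24/5)+(16/5))·(8/5))/(2·8³·200000) = -418/9765625 rad
Superposition: θ = Σ θ_i = -21292/87890625 rad ≈ -0.000242 rad

θ(8/5) = -21292/87890625 rad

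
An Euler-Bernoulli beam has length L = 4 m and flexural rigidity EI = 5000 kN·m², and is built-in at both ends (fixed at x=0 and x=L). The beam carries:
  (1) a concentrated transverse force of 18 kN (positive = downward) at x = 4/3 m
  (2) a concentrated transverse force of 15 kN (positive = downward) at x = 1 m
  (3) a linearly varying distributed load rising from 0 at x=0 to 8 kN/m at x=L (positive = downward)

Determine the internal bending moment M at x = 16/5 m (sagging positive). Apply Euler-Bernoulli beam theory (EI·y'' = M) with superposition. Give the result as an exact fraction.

Load 1 — point force P=18 kN at a=4/3 m (b=L-a=8/3):
  M_1 = Pa²(a+3b)(L-x)/L³ - Pa²b/L²  [x>a] = 18·(4/3)²·((4/3)+3·(8/3))·(4-(16/5))/4³ - 18·(4/3)²·(8/3)/4² = -8/5 kN·m
Load 2 — point force P=15 kN at a=1 m (b=L-a=3):
  M_2 = Pa²(a+3b)(L-x)/L³ - Pa²b/L²  [x>a] = 15·1²·(1+3·3)·(4-(16/5))/4³ - 15·1²·3/4² = -15/16 kN·m
Load 3 — triangular load w₀=8 kN/m (0→w₀ over full span):
  M_3 = 3w₀Lx/20 - w₀L²/30 - w₀x³/(6L) = 3·8·4·(16/5)/20 - 8·4²/30 - 8·(16/5)³/(6·4) = 64/375 kN·m
Superposition: M = Σ M_i = -14201/6000 kN·m ≈ -2.366833 kN·m

M(16/5) = -14201/6000 kN·m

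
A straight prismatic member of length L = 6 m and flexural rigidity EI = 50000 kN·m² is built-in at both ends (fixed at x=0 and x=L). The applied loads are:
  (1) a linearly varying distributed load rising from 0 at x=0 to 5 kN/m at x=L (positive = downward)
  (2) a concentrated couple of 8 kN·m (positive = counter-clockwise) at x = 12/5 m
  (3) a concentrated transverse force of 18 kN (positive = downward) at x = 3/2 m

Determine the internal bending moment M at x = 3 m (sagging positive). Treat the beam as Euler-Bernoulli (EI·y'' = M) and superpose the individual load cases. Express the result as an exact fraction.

Load 1 — triangular load w₀=5 kN/m (0→w₀ over full span):
  M_1 = 3w₀Lx/20 - w₀L²/30 - w₀x³/(6L) = 3·5·6·3/20 - 5·6²/30 - 5·3³/(6·6) = 15/4 kN·m
Load 2 — applied couple M₀=8 kN·m at a=12/5 m (b=L-a=18/5):
  M_2 = R_Ax - M_A - M₀  [x>a] with R_A=48/25, M_A=24/25 = (48/25)·3 - (24/25) - 8 = -16/5 kN·m
Load 3 — point force P=18 kN at a=3/2 m (b=L-a=9/2):
  M_3 = Pa²(a+3b)(L-x)/L³ - Pa²b/L²  [x>a] = 18·(3/2)²·((3/2)+3·(9/2))·(6-3)/6³ - 18·(3/2)²·(9/2)/6² = 27/8 kN·m
Superposition: M = Σ M_i = 157/40 kN·m ≈ 3.925000 kN·m

M(3) = 157/40 kN·m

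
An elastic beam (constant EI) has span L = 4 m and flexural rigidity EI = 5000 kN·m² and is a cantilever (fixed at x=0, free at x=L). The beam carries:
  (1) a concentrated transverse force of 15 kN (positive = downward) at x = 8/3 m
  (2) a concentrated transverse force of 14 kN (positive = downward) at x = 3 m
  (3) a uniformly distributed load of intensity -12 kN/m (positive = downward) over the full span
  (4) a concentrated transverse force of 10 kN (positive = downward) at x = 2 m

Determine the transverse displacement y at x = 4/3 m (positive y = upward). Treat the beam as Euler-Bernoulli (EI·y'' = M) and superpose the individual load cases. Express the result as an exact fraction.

Load 1 — point force P=15 kN at a=8/3 m (b=L-a=4/3):
  y_1 = -Px²(3a-x)/(6EI)  [x≤a] = -15·(4/3)²·(3·(8/3)-(4/3))/(6·5000) = -4/675 m
Load 2 — point force P=14 kN at a=3 m (b=L-a=1):
  y_2 = -Px²(3a-x)/(6EI)  [x≤a] = -14·(4/3)²·(3·3-(4/3))/(6·5000) = -322/50625 m
Load 3 — uniform load w=-12 kN/m over full span:
  y_3 = -wx²(x²-4Lx+6L²)/(24EI) = -(-12)·(4/3)²·((4/3)²-4·4·(4/3)+6·4²)/(24·5000) = 688/50625 m
Load 4 — point force P=10 kN at a=2 m (b=L-a=2):
  y_4 = -Px²(3a-x)/(6EI)  [x≤a] = -10·(4/3)²·(3·2-(4/3))/(6·5000) = -28/10125 m
Superposition: y = Σ y_i = -74/50625 m ≈ -0.001462 m

y(4/3) = -74/50625 m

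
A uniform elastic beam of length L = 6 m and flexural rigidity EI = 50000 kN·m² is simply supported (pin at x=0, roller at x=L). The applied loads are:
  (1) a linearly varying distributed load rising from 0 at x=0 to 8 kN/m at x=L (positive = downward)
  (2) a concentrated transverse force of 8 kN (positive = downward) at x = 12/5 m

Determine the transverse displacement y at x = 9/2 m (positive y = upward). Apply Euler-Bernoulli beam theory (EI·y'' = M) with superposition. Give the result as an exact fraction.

Load 1 — triangular load w₀=8 kN/m (0→w₀ over full span):
  y_1 = -w₀x(7L⁴-10L²x²+3x⁴)/(360LEI) = -8·(9/2)·(7·6⁴-10·6²·(9/2)²+3·(9/2)⁴)/(360·6·50000) = -3213/3200000 m
Load 2 — point force P=8 kN at a=12/5 m (b=L-a=18/5):
  y_2 = -Pa(L-x)(2Lx-a²-x²)/(6LEI)  [x>a] = -8·(12/5)·(6-(9/2))·(2·6·(9/2)-(12/5)²-(9/2)²)/(6·6·50000) = -2799/6250000 m
Superposition: y = Σ y_i = -580761/400000000 m ≈ -0.001452 m

y(9/2) = -580761/400000000 m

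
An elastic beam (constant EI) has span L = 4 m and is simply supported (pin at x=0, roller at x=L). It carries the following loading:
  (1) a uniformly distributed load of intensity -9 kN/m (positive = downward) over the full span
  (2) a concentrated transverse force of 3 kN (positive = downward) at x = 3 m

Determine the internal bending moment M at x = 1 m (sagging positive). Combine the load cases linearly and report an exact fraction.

M(1) = -51/4 kN·m

Load 1 — uniform load w=-9 kN/m over full span:
  M_1 = wx(L-x)/2 = (-9)·1·(4-1)/2 = -27/2 kN·m
Load 2 — point force P=3 kN at a=3 m (b=L-a=1):
  M_2 = Pbx/L  [x≤a] = 3·1·1/4 = 3/4 kN·m
Superposition: M = Σ M_i = -51/4 kN·m ≈ -12.750000 kN·m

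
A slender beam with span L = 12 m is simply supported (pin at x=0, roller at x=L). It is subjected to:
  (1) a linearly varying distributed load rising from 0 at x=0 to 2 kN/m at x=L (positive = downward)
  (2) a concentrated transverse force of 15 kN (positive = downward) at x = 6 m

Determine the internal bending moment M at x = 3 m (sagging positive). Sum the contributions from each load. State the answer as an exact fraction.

M(3) = 135/4 kN·m

Load 1 — triangular load w₀=2 kN/m (0→w₀ over full span):
  M_1 = w₀Lx/6 - w₀x³/(6L) = 2·12·3/6 - 2·3³/(6·12) = 45/4 kN·m
Load 2 — point force P=15 kN at a=6 m (b=L-a=6):
  M_2 = Pbx/L  [x≤a] = 15·6·3/12 = 45/2 kN·m
Superposition: M = Σ M_i = 135/4 kN·m ≈ 33.750000 kN·m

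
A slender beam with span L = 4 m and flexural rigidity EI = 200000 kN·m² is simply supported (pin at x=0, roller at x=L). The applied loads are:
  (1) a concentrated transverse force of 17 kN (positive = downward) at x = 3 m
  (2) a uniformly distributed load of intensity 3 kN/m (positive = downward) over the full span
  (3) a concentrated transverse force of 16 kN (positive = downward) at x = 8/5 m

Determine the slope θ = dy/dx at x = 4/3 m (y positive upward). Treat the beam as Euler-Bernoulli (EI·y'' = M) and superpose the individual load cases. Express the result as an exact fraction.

Load 1 — point force P=17 kN at a=3 m (b=L-a=1):
  θ_1 = -Pb(L²-b²-3x²)/(6LEI)  [x≤a] = -17·1·(4²-1²-3·(4/3)²)/(6·4·200000) = -493/14400000 rad
Load 2 — uniform load w=3 kN/m over full span:
  θ_2 = -w(L³-6Lx²+4x³)/(24EI) = -3·(4³-6·4·(4/3)²+4·(4/3)³)/(24·200000) = -13/675000 rad
Load 3 — point force P=16 kN at a=8/5 m (b=L-a=12/5):
  θ_3 = -Pb(L²-b²-3x²)/(6LEI)  [x≤a] = -16·(12/5)·(4²-(12/5)²-3·(4/3)²)/(6·4·200000) = -46/1171875 rad
Superposition: θ = Σ θ_i = -500843/5400000000 rad ≈ -0.000093 rad

θ(4/3) = -500843/5400000000 rad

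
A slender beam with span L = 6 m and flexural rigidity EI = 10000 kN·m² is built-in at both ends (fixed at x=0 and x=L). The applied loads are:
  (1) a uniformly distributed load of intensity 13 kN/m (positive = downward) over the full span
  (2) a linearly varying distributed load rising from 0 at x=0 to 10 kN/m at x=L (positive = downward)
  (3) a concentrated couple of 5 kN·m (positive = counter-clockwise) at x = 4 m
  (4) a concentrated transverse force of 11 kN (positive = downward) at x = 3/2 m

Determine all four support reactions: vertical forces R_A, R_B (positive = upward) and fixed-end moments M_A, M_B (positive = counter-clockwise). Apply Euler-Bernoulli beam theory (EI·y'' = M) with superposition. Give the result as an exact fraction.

Load 1 — uniform load w=13 kN/m over full span:
  R_A = wL/2 = 13·6/2 = 39 kN
  M_A = wL²/12 = 13·6²/12 = 39 kN·m
  R_B = wL/2 = 13·6/2 = 39 kN
  M_B = -wL²/12 = -13·6²/12 = -39 kN·m
Load 2 — triangular load w₀=10 kN/m (0→w₀ over full span):
  R_A = 3w₀L/20 = 3·10·6/20 = 9 kN
  M_A = w₀L²/30 = 10·6²/30 = 12 kN·m
  R_B = 7w₀L/20 = 7·10·6/20 = 21 kN
  M_B = -w₀L²/20 = -10·6²/20 = -18 kN·m
Load 3 — applied couple M₀=5 kN·m at a=4 m (b=L-a=2):
  R_A = 6M₀ab/L³ = 6·5·4·2/6³ = 10/9 kN
  M_A = M₀b(2a-b)/L² = 5·2·(2·4-2)/6² = 5/3 kN·m
  R_B = -6M₀ab/L³ = -6·5·4·2/6³ = -10/9 kN
  M_B = M₀a(2b-a)/L² = 5·4·(2·2-4)/6² = 0 kN·m
Load 4 — point force P=11 kN at a=3/2 m (b=L-a=9/2):
  R_A = Pb²(3a+b)/L³ = 11·(9/2)²·(3·(3/2)+(9/2))/6³ = 297/32 kN
  M_A = Pab²/L² = 11·(3/2)·(9/2)²/6² = 297/32 kN·m
  R_B = Pa²(a+3b)/L³ = 11·(3/2)²·((3/2)+3·(9/2))/6³ = 55/32 kN
  M_B = -Pa²b/L² = -11·(3/2)²·(9/2)/6² = -99/32 kN·m
Superposition: R_A = 16817/288 kN, M_A = 5947/96 kN·m, R_B = 17455/288 kN, M_B = -1923/32 kN·m

R_A = 16817/288 kN, M_A = 5947/96 kN·m, R_B = 17455/288 kN, M_B = -1923/32 kN·m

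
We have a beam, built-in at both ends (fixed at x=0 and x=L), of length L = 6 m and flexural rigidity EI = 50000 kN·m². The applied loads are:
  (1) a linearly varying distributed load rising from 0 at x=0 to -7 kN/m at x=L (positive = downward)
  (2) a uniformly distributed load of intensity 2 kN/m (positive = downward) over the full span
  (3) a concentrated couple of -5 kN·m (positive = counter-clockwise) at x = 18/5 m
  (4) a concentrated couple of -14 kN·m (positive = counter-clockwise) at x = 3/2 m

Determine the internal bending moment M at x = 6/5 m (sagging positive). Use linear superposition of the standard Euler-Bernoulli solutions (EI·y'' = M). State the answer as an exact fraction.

M(6/5) = -4679/1000 kN·m

Load 1 — triangular load w₀=-7 kN/m (0→w₀ over full span):
  M_1 = 3w₀Lx/20 - w₀L²/30 - w₀x³/(6L) = 3·(-7)·6·(6/5)/20 - (-7)·6²/30 - (-7)·(6/5)³/(6·6) = 147/125 kN·m
Load 2 — uniform load w=2 kN/m over full span:
  M_2 = wLx/2 - wL²/12 - wx²/2 = 2·6·(6/5)/2 - 2·6²/12 - 2·(6/5)²/2 = -6/25 kN·m
Load 3 — applied couple M₀=-5 kN·m at a=18/5 m (b=L-a=12/5):
  M_3 = R_Ax - M_A  [x≤a] with R_A=-6/5, M_A=-8/5 = (-6/5)·(6/5) - (-8/5) = 4/25 kN·m
Load 4 — applied couple M₀=-14 kN·m at a=3/2 m (b=L-a=9/2):
  M_4 = R_Ax - M_A  [x≤a] with R_A=-21/8, M_A=21/8 = (-21/8)·(6/5) - (21/8) = -231/40 kN·m
Superposition: M = Σ M_i = -4679/1000 kN·m ≈ -4.679000 kN·m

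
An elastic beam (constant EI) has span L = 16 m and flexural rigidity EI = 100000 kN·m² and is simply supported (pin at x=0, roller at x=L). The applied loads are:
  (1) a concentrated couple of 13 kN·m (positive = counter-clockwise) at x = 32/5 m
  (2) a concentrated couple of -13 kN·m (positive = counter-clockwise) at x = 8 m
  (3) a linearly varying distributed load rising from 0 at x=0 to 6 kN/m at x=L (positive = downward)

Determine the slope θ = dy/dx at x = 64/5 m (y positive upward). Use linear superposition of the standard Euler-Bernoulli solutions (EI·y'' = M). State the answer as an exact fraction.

θ(64/5) = 378809/93750000 rad

Load 1 — applied couple M₀=13 kN·m at a=32/5 m (b=L-a=48/5):
  θ_1 = (M₀x²/(2L)-M₀(x-a)+C₁)/EI  [x>a] with C₁=M₀(3b²-L²)/(6L)=208/75 = (13·(64/5)²/(2·16)-13·((64/5)-(32/5))+(208/75))/100000 = -13/93750 rad
Load 2 — applied couple M₀=-13 kN·m at a=8 m (b=L-a=8):
  θ_2 = (M₀x²/(2L)-M₀(x-a)+C₁)/EI  [x>a] with C₁=M₀(3b²-L²)/(6L)=26/3 = ((-13)·(64/5)²/(2·16)-(-13)·((64/5)-8)+(26/3))/100000 = 169/3750000 rad
Load 3 — triangular load w₀=6 kN/m (0→w₀ over full span):
  θ_3 = -w₀(7L⁴-30L²x²+15x⁴)/(360LEI) = -6·(7·16⁴-30·16²·(64/5)²+15·(64/5)⁴)/(360·16·100000) = 24224/5859375 rad
Superposition: θ = Σ θ_i = 378809/93750000 rad ≈ 0.004041 rad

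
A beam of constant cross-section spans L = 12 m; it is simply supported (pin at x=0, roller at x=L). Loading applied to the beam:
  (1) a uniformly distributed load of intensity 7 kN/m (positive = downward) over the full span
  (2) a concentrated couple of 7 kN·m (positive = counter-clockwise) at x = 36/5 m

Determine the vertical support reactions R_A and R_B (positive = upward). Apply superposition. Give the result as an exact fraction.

Load 1 — uniform load w=7 kN/m over full span:
  R_A = wL/2 = 7·12/2 = 42 kN
  R_B = wL/2 = 7·12/2 = 42 kN
Load 2 — applied couple M₀=7 kN·m at a=36/5 m (b=L-a=24/5):
  R_A = M₀/L = 7/12 kN
  R_B = -M₀/L = -7/12 kN
Superposition: R_A = 511/12 kN, R_B = 497/12 kN

R_A = 511/12 kN, R_B = 497/12 kN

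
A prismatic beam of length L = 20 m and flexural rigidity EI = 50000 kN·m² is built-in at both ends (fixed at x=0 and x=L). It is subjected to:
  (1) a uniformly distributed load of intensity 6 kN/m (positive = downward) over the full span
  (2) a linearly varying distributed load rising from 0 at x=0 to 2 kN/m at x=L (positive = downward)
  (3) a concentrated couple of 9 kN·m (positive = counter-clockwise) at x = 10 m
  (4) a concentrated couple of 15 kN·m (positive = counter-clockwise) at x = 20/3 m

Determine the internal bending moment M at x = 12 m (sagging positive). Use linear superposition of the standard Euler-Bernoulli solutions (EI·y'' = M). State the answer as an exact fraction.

Load 1 — uniform load w=6 kN/m over full span:
  M_1 = wLx/2 - wL²/12 - wx²/2 = 6·20·12/2 - 6·20²/12 - 6·12²/2 = 88 kN·m
Load 2 — triangular load w₀=2 kN/m (0→w₀ over full span):
  M_2 = 3w₀Lx/20 - w₀L²/30 - w₀x³/(6L) = 3·2·20·12/20 - 2·20²/30 - 2·12³/(6·20) = 248/15 kN·m
Load 3 — applied couple M₀=9 kN·m at a=10 m (b=L-a=10):
  M_3 = R_Ax - M_A - M₀  [x>a] with R_A=27/40, M_A=9/4 = (27/40)·12 - (9/4) - 9 = -63/20 kN·m
Load 4 — applied couple M₀=15 kN·m at a=20/3 m (b=L-a=40/3):
  M_4 = R_Ax - M_A - M₀  [x>a] with R_A=1, M_A=0 = 1·12 - 0 - 15 = -3 kN·m
Superposition: M = Σ M_i = 5903/60 kN·m ≈ 98.383333 kN·m

M(12) = 5903/60 kN·m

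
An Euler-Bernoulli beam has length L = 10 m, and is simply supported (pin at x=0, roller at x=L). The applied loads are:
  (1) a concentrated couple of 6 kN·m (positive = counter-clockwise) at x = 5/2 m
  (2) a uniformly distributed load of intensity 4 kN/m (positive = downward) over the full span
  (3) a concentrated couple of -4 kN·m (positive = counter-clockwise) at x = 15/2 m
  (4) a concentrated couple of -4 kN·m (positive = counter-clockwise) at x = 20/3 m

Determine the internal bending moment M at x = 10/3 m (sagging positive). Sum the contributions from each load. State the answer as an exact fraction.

Load 1 — applied couple M₀=6 kN·m at a=5/2 m (b=L-a=15/2):
  M_1 = M₀x/L - M₀  [x>a] = 6·(10/3)/10 - 6 = -4 kN·m
Load 2 — uniform load w=4 kN/m over full span:
  M_2 = wx(L-x)/2 = 4·(10/3)·(10-(10/3))/2 = 400/9 kN·m
Load 3 — applied couple M₀=-4 kN·m at a=15/2 m (b=L-a=5/2):
  M_3 = M₀x/L  [x≤a] = (-4)·(10/3)/10 = -4/3 kN·m
Load 4 — applied couple M₀=-4 kN·m at a=20/3 m (b=L-a=10/3):
  M_4 = M₀x/L  [x≤a] = (-4)·(10/3)/10 = -4/3 kN·m
Superposition: M = Σ M_i = 340/9 kN·m ≈ 37.777778 kN·m

M(10/3) = 340/9 kN·m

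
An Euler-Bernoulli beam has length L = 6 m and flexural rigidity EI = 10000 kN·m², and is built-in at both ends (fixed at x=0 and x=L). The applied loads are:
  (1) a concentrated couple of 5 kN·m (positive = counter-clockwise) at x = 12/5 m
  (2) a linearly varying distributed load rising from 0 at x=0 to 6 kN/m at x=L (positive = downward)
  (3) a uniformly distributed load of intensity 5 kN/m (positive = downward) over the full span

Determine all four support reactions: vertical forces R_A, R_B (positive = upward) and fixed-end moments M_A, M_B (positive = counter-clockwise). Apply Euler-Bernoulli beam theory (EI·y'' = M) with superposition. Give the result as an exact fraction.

Load 1 — applied couple M₀=5 kN·m at a=12/5 m (b=L-a=18/5):
  R_A = 6M₀ab/L³ = 6·5·(12/5)·(18/5)/6³ = 6/5 kN
  M_A = M₀b(2a-b)/L² = 5·(18/5)·(2·(12/5)-(18/5))/6² = 3/5 kN·m
  R_B = -6M₀ab/L³ = -6·5·(12/5)·(18/5)/6³ = -6/5 kN
  M_B = M₀a(2b-a)/L² = 5·(12/5)·(2·(18/5)-(12/5))/6² = 8/5 kN·m
Load 2 — triangular load w₀=6 kN/m (0→w₀ over full span):
  R_A = 3w₀L/20 = 3·6·6/20 = 27/5 kN
  M_A = w₀L²/30 = 6·6²/30 = 36/5 kN·m
  R_B = 7w₀L/20 = 7·6·6/20 = 63/5 kN
  M_B = -w₀L²/20 = -6·6²/20 = -54/5 kN·m
Load 3 — uniform load w=5 kN/m over full span:
  R_A = wL/2 = 5·6/2 = 15 kN
  M_A = wL²/12 = 5·6²/12 = 15 kN·m
  R_B = wL/2 = 5·6/2 = 15 kN
  M_B = -wL²/12 = -5·6²/12 = -15 kN·m
Superposition: R_A = 108/5 kN, M_A = 114/5 kN·m, R_B = 132/5 kN, M_B = -121/5 kN·m

R_A = 108/5 kN, M_A = 114/5 kN·m, R_B = 132/5 kN, M_B = -121/5 kN·m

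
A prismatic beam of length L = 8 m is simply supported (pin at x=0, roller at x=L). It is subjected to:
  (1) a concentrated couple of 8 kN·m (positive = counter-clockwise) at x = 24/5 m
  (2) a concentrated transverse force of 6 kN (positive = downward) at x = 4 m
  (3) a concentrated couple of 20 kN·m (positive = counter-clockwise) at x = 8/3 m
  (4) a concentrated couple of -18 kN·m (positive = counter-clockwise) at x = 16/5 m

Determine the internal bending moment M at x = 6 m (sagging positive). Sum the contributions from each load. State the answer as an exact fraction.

Load 1 — applied couple M₀=8 kN·m at a=24/5 m (b=L-a=16/5):
  M_1 = M₀x/L - M₀  [x>a] = 8·6/8 - 8 = -2 kN·m
Load 2 — point force P=6 kN at a=4 m (b=L-a=4):
  M_2 = Pa(L-x)/L  [x>a] = 6·4·(8-6)/8 = 6 kN·m
Load 3 — applied couple M₀=20 kN·m at a=8/3 m (b=L-a=16/3):
  M_3 = M₀x/L - M₀  [x>a] = 20·6/8 - 20 = -5 kN·m
Load 4 — applied couple M₀=-18 kN·m at a=16/5 m (b=L-a=24/5):
  M_4 = M₀x/L - M₀  [x>a] = (-18)·6/8 - (-18) = 9/2 kN·m
Superposition: M = Σ M_i = 7/2 kN·m ≈ 3.500000 kN·m

M(6) = 7/2 kN·m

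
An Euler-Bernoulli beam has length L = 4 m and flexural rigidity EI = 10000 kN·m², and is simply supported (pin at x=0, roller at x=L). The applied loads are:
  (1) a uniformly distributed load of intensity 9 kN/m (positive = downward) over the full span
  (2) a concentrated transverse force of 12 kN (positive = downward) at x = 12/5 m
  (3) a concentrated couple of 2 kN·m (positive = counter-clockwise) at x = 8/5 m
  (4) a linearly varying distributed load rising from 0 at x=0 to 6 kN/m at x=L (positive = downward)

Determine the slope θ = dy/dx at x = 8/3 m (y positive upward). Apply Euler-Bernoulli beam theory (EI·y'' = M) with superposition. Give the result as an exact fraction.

Load 1 — uniform load w=9 kN/m over full span:
  θ_1 = -w(L³-6Lx²+4x³)/(24EI) = -9·(4³-6·4·(8/3)²+4·(8/3)³)/(24·10000) = 13/11250 rad
Load 2 — point force P=12 kN at a=12/5 m (b=L-a=8/5):
  θ_2 = -Pa(2L²-6Lx+3x²+a²)/(6LEI)  [x>a] = -12·(12/5)·(2·4²-6·4·(8/3)+3·(8/3)²+(12/5)²)/(6·4·10000) = 46/78125 rad
Load 3 — applied couple M₀=2 kN·m at a=8/5 m (b=L-a=12/5):
  θ_3 = (M₀x²/(2L)-M₀(x-a)+C₁)/EI  [x>a] with C₁=M₀(3b²-L²)/(6L)=8/75 = (2·(8/3)²/(2·4)-2·((8/3)-(8/5))+(8/75))/10000 = -7/281250 rad
Load 4 — triangular load w₀=6 kN/m (0→w₀ over full span):
  θ_4 = -w₀(7L⁴-30L²x²+15x⁴)/(360LEI) = -6·(7·4⁴-30·4²·(8/3)²+15·(8/3)⁴)/(360·4·10000) = 91/253125 rad
Superposition: θ = Σ θ_i = 13156/6328125 rad ≈ 0.002079 rad

θ(8/3) = 13156/6328125 rad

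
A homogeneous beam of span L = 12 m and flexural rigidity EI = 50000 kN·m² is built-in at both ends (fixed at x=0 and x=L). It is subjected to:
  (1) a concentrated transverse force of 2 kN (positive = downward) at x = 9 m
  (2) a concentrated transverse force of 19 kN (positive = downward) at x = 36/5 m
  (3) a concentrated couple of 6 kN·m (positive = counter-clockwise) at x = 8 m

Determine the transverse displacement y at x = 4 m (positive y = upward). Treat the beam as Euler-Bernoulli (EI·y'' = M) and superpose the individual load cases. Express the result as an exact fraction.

y(4) = -133111/56250000 m

Load 1 — point force P=2 kN at a=9 m (b=L-a=3):
  y_1 = -Pb²x²(3aL-(3a+b)x)/(6L³EI)  [x≤a] = -2·3²·4²·(3·9·12-(3·9+3)·4)/(6·12³·50000) = -17/150000 m
Load 2 — point force P=19 kN at a=36/5 m (b=L-a=24/5):
  y_2 = -Pb²x²(3aL-(3a+b)x)/(6L³EI)  [x≤a] = -19·(24/5)²·4²·(3·(36/5)·12-(3·(36/5)+(24/5))·4)/(6·12³·50000) = -2432/1171875 m
Load 3 — applied couple M₀=6 kN·m at a=8 m (b=L-a=4):
  y_3 = (R_Ax³/6 - M_Ax²/2)/EI  [x≤a] with R_A=2/3, M_A=2 = ((2/3)·4³/6 - 2·4²/2)/50000 = -1/5625 m
Superposition: y = Σ y_i = -133111/56250000 m ≈ -0.002366 m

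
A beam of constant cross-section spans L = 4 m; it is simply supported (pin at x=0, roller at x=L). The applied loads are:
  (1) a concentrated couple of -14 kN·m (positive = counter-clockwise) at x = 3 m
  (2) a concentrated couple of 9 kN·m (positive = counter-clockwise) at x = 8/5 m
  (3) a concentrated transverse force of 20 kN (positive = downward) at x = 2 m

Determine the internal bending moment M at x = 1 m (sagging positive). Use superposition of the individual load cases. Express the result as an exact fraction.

Load 1 — applied couple M₀=-14 kN·m at a=3 m (b=L-a=1):
  M_1 = M₀x/L  [x≤a] = (-14)·1/4 = -7/2 kN·m
Load 2 — applied couple M₀=9 kN·m at a=8/5 m (b=L-a=12/5):
  M_2 = M₀x/L  [x≤a] = 9·1/4 = 9/4 kN·m
Load 3 — point force P=20 kN at a=2 m (b=L-a=2):
  M_3 = Pbx/L  [x≤a] = 20·2·1/4 = 10 kN·m
Superposition: M = Σ M_i = 35/4 kN·m ≈ 8.750000 kN·m

M(1) = 35/4 kN·m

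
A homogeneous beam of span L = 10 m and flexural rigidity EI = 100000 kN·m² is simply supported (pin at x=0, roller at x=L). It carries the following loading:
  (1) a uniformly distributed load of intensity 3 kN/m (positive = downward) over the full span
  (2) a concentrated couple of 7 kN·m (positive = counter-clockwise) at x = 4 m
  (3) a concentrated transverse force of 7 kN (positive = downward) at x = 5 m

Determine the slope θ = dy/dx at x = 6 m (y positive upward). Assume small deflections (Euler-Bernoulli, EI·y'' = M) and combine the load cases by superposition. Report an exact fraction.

θ(6) = 3137/6000000 rad

Load 1 — uniform load w=3 kN/m over full span:
  θ_1 = -w(L³-6Lx²+4x³)/(24EI) = -3·(10³-6·10·6²+4·6³)/(24·100000) = 37/100000 rad
Load 2 — applied couple M₀=7 kN·m at a=4 m (b=L-a=6):
  θ_2 = (M₀x²/(2L)-M₀(x-a)+C₁)/EI  [x>a] with C₁=M₀(3b²-L²)/(6L)=14/15 = (7·6²/(2·10)-7·(6-4)+(14/15))/100000 = -7/1500000 rad
Load 3 — point force P=7 kN at a=5 m (b=L-a=5):
  θ_3 = -Pa(2L²-6Lx+3x²+a²)/(6LEI)  [x>a] = -7·5·(2·10²-6·10·6+3·6²+5²)/(6·10·100000) = 63/400000 rad
Superposition: θ = Σ θ_i = 3137/6000000 rad ≈ 0.000523 rad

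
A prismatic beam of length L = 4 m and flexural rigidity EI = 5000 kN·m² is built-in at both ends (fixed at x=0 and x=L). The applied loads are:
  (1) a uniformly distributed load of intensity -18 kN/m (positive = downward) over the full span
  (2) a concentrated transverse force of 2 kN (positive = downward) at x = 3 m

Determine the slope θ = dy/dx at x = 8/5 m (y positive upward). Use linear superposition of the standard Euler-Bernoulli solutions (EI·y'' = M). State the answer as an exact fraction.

θ(8/5) = 551/625000 rad

Load 1 — uniform load w=-18 kN/m over full span:
  θ_1 = -wx(L-x)(L-2x)/(12EI) = -(-18)·(8/5)·(4-(8/5))·(4-2·(8/5))/(12·5000) = 72/78125 rad
Load 2 — point force P=2 kN at a=3 m (b=L-a=1):
  θ_2 = -Pb²x(2aL-(3a+b)x)/(2L³EI)  [x≤a] = -2·1²·(8/5)·(2·3·4-(3·3+1)·(8/5))/(2·4³·5000) = -1/25000 rad
Superposition: θ = Σ θ_i = 551/625000 rad ≈ 0.000882 rad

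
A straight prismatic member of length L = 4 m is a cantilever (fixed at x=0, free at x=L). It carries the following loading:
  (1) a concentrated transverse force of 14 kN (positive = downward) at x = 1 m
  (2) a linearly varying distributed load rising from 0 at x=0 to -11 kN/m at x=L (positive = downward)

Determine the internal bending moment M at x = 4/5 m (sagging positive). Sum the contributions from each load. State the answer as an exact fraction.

Load 1 — point force P=14 kN at a=1 m (b=L-a=3):
  M_1 = -P(a-x)  [x≤a] = -14·(1-(4/5)) = -14/5 kN·m
Load 2 — triangular load w₀=-11 kN/m (0→w₀ over full span):
  M_2 = w₀Lx/2 - w₀L²/3 - w₀x³/(6L) = (-11)·4·(4/5)/2 - (-11)·4²/3 - (-11)·(4/5)³/(6·4) = 15488/375 kN·m
Superposition: M = Σ M_i = 14438/375 kN·m ≈ 38.501333 kN·m

M(4/5) = 14438/375 kN·m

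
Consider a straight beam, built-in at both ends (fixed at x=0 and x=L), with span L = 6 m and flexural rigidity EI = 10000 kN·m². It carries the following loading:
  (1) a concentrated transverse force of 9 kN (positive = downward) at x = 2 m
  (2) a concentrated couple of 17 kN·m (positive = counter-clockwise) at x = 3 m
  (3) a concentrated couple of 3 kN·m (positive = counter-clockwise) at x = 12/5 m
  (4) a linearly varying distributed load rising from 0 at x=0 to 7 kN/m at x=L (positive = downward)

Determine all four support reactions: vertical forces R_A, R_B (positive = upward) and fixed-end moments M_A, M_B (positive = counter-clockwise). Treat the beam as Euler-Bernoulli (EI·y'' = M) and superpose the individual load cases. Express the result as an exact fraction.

Load 1 — point force P=9 kN at a=2 m (b=L-a=4):
  R_A = Pb²(3a+b)/L³ = 9·4²·(3·2+4)/6³ = 20/3 kN
  M_A = Pab²/L² = 9·2·4²/6² = 8 kN·m
  R_B = Pa²(a+3b)/L³ = 9·2²·(2+3·4)/6³ = 7/3 kN
  M_B = -Pa²b/L² = -9·2²·4/6² = -4 kN·m
Load 2 — applied couple M₀=17 kN·m at a=3 m (b=L-a=3):
  R_A = 6M₀ab/L³ = 6·17·3·3/6³ = 17/4 kN
  M_A = M₀b(2a-b)/L² = 17·3·(2·3-3)/6² = 17/4 kN·m
  R_B = -6M₀ab/L³ = -6·17·3·3/6³ = -17/4 kN
  M_B = M₀a(2b-a)/L² = 17·3·(2·3-3)/6² = 17/4 kN·m
Load 3 — applied couple M₀=3 kN·m at a=12/5 m (b=L-a=18/5):
  R_A = 6M₀ab/L³ = 6·3·(12/5)·(18/5)/6³ = 18/25 kN
  M_A = M₀b(2a-b)/L² = 3·(18/5)·(2·(12/5)-(18/5))/6² = 9/25 kN·m
  R_B = -6M₀ab/L³ = -6·3·(12/5)·(18/5)/6³ = -18/25 kN
  M_B = M₀a(2b-a)/L² = 3·(12/5)·(2·(18/5)-(12/5))/6² = 24/25 kN·m
Load 4 — triangular load w₀=7 kN/m (0→w₀ over full span):
  R_A = 3w₀L/20 = 3·7·6/20 = 63/10 kN
  M_A = w₀L²/30 = 7·6²/30 = 42/5 kN·m
  R_B = 7w₀L/20 = 7·7·6/20 = 147/10 kN
  M_B = -w₀L²/20 = -7·6²/20 = -63/5 kN·m
Superposition: R_A = 5381/300 kN, M_A = 2101/100 kN·m, R_B = 3619/300 kN, M_B = -1139/100 kN·m

R_A = 5381/300 kN, M_A = 2101/100 kN·m, R_B = 3619/300 kN, M_B = -1139/100 kN·m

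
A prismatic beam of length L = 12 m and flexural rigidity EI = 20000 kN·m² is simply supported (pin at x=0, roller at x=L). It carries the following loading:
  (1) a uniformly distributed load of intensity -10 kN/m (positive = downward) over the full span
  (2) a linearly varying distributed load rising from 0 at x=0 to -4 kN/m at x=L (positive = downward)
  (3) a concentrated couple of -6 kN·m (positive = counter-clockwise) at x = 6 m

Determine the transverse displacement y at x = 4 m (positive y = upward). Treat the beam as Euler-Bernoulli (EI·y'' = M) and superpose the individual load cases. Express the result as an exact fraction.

y(4) = 6319/45000 m

Load 1 — uniform load w=-10 kN/m over full span:
  y_1 = -wx(L³-2Lx²+x³)/(24EI) = -(-10)·4·(12³-2·12·4²+4³)/(24·20000) = 44/375 m
Load 2 — triangular load w₀=-4 kN/m (0→w₀ over full span):
  y_2 = -w₀x(7L⁴-10L²x²+3x⁴)/(360LEI) = -(-4)·4·(7·12⁴-10·12²·4²+3·4⁴)/(360·12·20000) = 128/5625 m
Load 3 — applied couple M₀=-6 kN·m at a=6 m (b=L-a=6):
  y_3 = (M₀x³/(6L)+C₁x)/EI  [x≤a] with C₁=M₀(3b²-L²)/(6L)=3 = ((-6)·4³/(6·12)+3·4)/20000 = 1/3000 m
Superposition: y = Σ y_i = 6319/45000 m ≈ 0.140422 m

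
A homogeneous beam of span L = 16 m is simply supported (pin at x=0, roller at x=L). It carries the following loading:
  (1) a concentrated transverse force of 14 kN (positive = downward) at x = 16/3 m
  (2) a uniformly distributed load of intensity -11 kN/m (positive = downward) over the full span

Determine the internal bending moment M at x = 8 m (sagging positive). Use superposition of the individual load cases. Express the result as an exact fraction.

Load 1 — point force P=14 kN at a=16/3 m (b=L-a=32/3):
  M_1 = Pa(L-x)/L  [x>a] = 14·(16/3)·(16-8)/16 = 112/3 kN·m
Load 2 — uniform load w=-11 kN/m over full span:
  M_2 = wx(L-x)/2 = (-11)·8·(16-8)/2 = -352 kN·m
Superposition: M = Σ M_i = -944/3 kN·m ≈ -314.666667 kN·m

M(8) = -944/3 kN·m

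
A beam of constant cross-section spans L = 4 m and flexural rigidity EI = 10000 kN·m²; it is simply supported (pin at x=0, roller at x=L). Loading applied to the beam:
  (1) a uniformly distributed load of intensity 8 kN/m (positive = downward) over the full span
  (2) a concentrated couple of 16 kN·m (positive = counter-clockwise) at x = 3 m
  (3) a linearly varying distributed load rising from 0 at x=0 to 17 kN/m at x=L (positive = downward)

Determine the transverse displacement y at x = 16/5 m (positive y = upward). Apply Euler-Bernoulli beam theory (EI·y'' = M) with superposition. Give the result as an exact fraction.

Load 1 — uniform load w=8 kN/m over full span:
  y_1 = -wx(L³-2Lx²+x³)/(24EI) = -8·(16/5)·(4³-2·4·(16/5)²+(16/5)³)/(24·10000) = -1856/1171875 m
Load 2 — applied couple M₀=16 kN·m at a=3 m (b=L-a=1):
  y_2 = (M₀x³/(6L)-M₀(x-a)²/2+C₁x)/EI  [x>a] with C₁=M₀(3b²-L²)/(6L)=-26/3 = (16·(16/5)³/(6·4)-16·((16/5)-3)²/2+(-26/3)·(16/5))/10000 = -97/156250 m
Load 3 — triangular load w₀=17 kN/m (0→w₀ over full span):
  y_3 = -w₀x(7L⁴-10L²x²+3x⁴)/(360LEI) = -17·(16/5)·(7·4⁴-10·4²·(16/5)²+3·(16/5)⁴)/(360·4·10000) = -17272/9765625 m
Superposition: y = Σ y_i = -232807/58593750 m ≈ -0.003973 m

y(16/5) = -232807/58593750 m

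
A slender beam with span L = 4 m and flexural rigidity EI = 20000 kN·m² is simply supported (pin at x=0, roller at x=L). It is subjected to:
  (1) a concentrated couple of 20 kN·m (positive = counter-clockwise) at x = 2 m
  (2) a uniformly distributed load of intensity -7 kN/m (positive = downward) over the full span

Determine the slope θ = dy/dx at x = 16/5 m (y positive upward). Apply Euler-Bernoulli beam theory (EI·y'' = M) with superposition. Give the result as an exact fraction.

θ(16/5) = -3097/3750000 rad

Load 1 — applied couple M₀=20 kN·m at a=2 m (b=L-a=2):
  θ_1 = (M₀x²/(2L)-M₀(x-a)+C₁)/EI  [x>a] with C₁=M₀(3b²-L²)/(6L)=-10/3 = (20·(16/5)²/(2·4)-20·((16/5)-2)+(-10/3))/20000 = -13/150000 rad
Load 2 — uniform load w=-7 kN/m over full span:
  θ_2 = -w(L³-6Lx²+4x³)/(24EI) = -(-7)·(4³-6·4·(16/5)²+4·(16/5)³)/(24·20000) = -231/312500 rad
Superposition: θ = Σ θ_i = -3097/3750000 rad ≈ -0.000826 rad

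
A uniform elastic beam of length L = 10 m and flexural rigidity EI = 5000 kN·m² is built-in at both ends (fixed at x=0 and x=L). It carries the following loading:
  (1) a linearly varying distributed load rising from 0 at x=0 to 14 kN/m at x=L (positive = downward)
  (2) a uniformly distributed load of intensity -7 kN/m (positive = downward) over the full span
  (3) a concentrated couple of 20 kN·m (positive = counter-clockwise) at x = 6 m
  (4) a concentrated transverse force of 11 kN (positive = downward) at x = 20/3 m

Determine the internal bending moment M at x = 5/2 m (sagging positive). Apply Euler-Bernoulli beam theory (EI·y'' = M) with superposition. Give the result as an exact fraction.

M(5/2) = -11497/2160 kN·m

Load 1 — triangular load w₀=14 kN/m (0→w₀ over full span):
  M_1 = 3w₀Lx/20 - w₀L²/30 - w₀x³/(6L) = 3·14·10·(5/2)/20 - 14·10²/30 - 14·(5/2)³/(6·10) = 35/16 kN·m
Load 2 — uniform load w=-7 kN/m over full span:
  M_2 = wLx/2 - wL²/12 - wx²/2 = (-7)·10·(5/2)/2 - (-7)·10²/12 - (-7)·(5/2)²/2 = -175/24 kN·m
Load 3 — applied couple M₀=20 kN·m at a=6 m (b=L-a=4):
  M_3 = R_Ax - M_A  [x≤a] with R_A=72/25, M_A=32/5 = (72/25)·(5/2) - (32/5) = 4/5 kN·m
Load 4 — point force P=11 kN at a=20/3 m (b=L-a=10/3):
  M_4 = Pb²(3a+b)x/L³ - Pab²/L²  [x≤a] = 11·(10/3)²·(3·(20/3)+(10/3))·(5/2)/10³ - 11·(20/3)·(10/3)²/10² = -55/54 kN·m
Superposition: M = Σ M_i = -11497/2160 kN·m ≈ -5.322685 kN·m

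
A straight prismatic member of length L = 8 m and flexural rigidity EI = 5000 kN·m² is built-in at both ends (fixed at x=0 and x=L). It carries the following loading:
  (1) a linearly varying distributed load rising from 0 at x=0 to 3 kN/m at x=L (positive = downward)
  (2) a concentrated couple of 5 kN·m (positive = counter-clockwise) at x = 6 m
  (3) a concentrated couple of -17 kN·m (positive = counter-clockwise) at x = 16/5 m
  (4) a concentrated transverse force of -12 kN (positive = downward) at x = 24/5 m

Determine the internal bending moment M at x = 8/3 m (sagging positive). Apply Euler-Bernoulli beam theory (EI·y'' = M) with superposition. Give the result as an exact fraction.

M(8/3) = -315397/54000 kN·m

Load 1 — triangular load w₀=3 kN/m (0→w₀ over full span):
  M_1 = 3w₀Lx/20 - w₀L²/30 - w₀x³/(6L) = 3·3·8·(8/3)/20 - 3·8²/30 - 3·(8/3)³/(6·8) = 272/135 kN·m
Load 2 — applied couple M₀=5 kN·m at a=6 m (b=L-a=2):
  M_2 = R_Ax - M_A  [x≤a] with R_A=45/64, M_A=25/16 = (45/64)·(8/3) - (25/16) = 5/16 kN·m
Load 3 — applied couple M₀=-17 kN·m at a=16/5 m (b=L-a=24/5):
  M_3 = R_Ax - M_A  [x≤a] with R_A=-153/50, M_A=-51/25 = (-153/50)·(8/3) - (-51/25) = -153/25 kN·m
Load 4 — point force P=-12 kN at a=24/5 m (b=L-a=16/5):
  M_4 = Pb²(3a+b)x/L³ - Pab²/L²  [x≤a] = (-12)·(16/5)²·(3·(24/5)+(16/5))·(8/3)/8³ - (-12)·(24/5)·(16/5)²/8² = -256/125 kN·m
Superposition: M = Σ M_i = -315397/54000 kN·m ≈ -5.840685 kN·m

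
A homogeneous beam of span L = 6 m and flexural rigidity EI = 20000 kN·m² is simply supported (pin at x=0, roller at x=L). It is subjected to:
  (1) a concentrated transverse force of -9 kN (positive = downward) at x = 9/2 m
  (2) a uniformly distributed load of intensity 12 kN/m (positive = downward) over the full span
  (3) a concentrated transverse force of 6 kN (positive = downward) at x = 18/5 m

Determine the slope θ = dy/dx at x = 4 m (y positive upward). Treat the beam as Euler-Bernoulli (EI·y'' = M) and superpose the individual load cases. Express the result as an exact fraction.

Load 1 — point force P=-9 kN at a=9/2 m (b=L-a=3/2):
  θ_1 = -Pb(L²-b²-3x²)/(6LEI)  [x≤a] = -(-9)·(3/2)·(6²-(3/2)²-3·4²)/(6·6·20000) = -171/640000 rad
Load 2 — uniform load w=12 kN/m over full span:
  θ_2 = -w(L³-6Lx²+4x³)/(24EI) = -12·(6³-6·6·4²+4·4³)/(24·20000) = 13/5000 rad
Load 3 — point force P=6 kN at a=18/5 m (b=L-a=12/5):
  θ_3 = -Pa(2L²-6Lx+3x²+a²)/(6LEI)  [x>a] = -6·(18/5)·(2·6²-6·6·4+3·4²+(18/5)²)/(6·6·20000) = 207/625000 rad
Superposition: θ = Σ θ_i = 213121/80000000 rad ≈ 0.002664 rad

θ(4) = 213121/80000000 rad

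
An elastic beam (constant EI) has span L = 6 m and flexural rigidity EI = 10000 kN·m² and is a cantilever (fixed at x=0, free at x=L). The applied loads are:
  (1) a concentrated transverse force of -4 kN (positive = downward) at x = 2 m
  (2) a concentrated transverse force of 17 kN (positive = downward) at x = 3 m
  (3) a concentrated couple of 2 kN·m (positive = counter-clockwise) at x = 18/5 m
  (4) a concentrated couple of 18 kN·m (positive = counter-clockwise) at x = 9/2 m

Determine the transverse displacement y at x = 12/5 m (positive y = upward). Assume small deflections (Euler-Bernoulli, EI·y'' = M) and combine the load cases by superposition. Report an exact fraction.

y(12/5) = -1699/468750 m

Load 1 — point force P=-4 kN at a=2 m (b=L-a=4):
  y_1 = -Pa²(3x-a)/(6EI)  [x>a] = -(-4)·2²·(3·(12/5)-2)/(6·10000) = 13/9375 m
Load 2 — point force P=17 kN at a=3 m (b=L-a=3):
  y_2 = -Px²(3a-x)/(6EI)  [x≤a] = -17·(12/5)²·(3·3-(12/5))/(6·10000) = -1683/156250 m
Load 3 — applied couple M₀=2 kN·m at a=18/5 m (b=L-a=12/5):
  y_3 = M₀x²/(2EI)  [x≤a] = 2·(12/5)²/(2·10000) = 9/15625 m
Load 4 — applied couple M₀=18 kN·m at a=9/2 m (b=L-a=3/2):
  y_4 = M₀x²/(2EI)  [x≤a] = 18·(12/5)²/(2·10000) = 81/15625 m
Superposition: y = Σ y_i = -1699/468750 m ≈ -0.003625 m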